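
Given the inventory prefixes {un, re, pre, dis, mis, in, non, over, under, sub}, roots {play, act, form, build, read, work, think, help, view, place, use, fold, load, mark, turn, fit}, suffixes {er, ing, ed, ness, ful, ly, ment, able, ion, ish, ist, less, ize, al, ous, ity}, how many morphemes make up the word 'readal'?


Segmenting 'readal' against the inventory:
  'read' -> root (morpheme 1)
  'al' -> suffix (morpheme 2)
Total morphemes: 2

2


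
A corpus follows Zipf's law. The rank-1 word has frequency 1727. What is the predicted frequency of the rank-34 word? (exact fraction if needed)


Zipf's law: freq(rank) = f1 / rank
f1 = 1727, rank = 34
freq = 1727 / 34
GCD(1727, 34) = 1
Simplified: 1727/34

1727/34


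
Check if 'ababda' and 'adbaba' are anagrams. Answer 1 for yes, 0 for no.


Sort characters of 'ababda': 'aaabbd'
Sort characters of 'adbaba': 'aaabbd'
Sorted forms match -> they ARE anagrams
Result: 1

1


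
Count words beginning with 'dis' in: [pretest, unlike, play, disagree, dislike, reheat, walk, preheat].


Checking each word for prefix 'dis':
  'pretest' -> no (count: 0)
  'unlike' -> no (count: 0)
  'play' -> no (count: 0)
  'disagree' -> YES, starts with 'dis' (count: 1)
  'dislike' -> YES, starts with 'dis' (count: 2)
  'reheat' -> no (count: 2)
  'walk' -> no (count: 2)
  'preheat' -> no (count: 2)
Total with prefix 'dis': 2

2


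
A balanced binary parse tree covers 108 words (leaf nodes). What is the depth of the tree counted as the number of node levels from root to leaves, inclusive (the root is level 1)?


In a balanced binary tree with n leaves the deepest leaf is ceil(log2(n)) edges below the root,
so counting node levels inclusive of root and leaves gives ceil(log2(n)) + 1 levels.
log2(108) = 6.7549
ceil(6.7549) = 7
levels = 7 + 1 = 8

8


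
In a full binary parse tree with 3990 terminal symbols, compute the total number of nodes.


Leaf nodes (terminals): 3990
Internal nodes = n - 1 = 3990 - 1 = 3989
Total = leaves + internal = 3990 + 3989 = 7979

7979


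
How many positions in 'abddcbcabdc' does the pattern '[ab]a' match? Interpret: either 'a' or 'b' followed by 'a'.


Pattern: [ab]a means either 'a' or 'b' followed by 'a'.
Scanning 'abddcbcabdc' position-by-position:
  Pos 0: window 'ab' -> no
  Pos 1: window 'bd' -> no
  Pos 2: window 'dd' -> no
  Pos 3: window 'dc' -> no
  Pos 4: window 'cb' -> no
  Pos 5: window 'bc' -> no
  Pos 6: window 'ca' -> no
  Pos 7: window 'ab' -> no
  Pos 8: window 'bd' -> no
  Pos 9: window 'dc' -> no
  Pos 10: window 'c' -> no
Total matches: 0

0


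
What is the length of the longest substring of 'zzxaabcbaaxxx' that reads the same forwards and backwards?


Scanning 'zzxaabcbaaxxx' for palindromic substrings.
Substring at positions 2-10: 'xaabcbaax'.
Check: reverse('xaabcbaax') = 'xaabcbaax' -> palindrome confirmed.
Neighbouring characters ('z' / 'x') break symmetry, so it cannot extend further.
No longer palindromic substring exists; longest length = 9

9


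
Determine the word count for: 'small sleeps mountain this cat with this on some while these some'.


Counting words by splitting on spaces:
  Word 1: 'small'
  Word 2: 'sleeps'
  Word 3: 'mountain'
  Word 4: 'this'
  Word 5: 'cat'
  Word 6: 'with'
  Word 7: 'this'
  Word 8: 'on'
  Word 9: 'some'
  Word 10: 'while'
  Word 11: 'these'
  Word 12: 'some'
Total words: 12

12


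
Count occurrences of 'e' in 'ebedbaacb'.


Scanning 'ebedbaacb' for 'e':
  Position 0: 'e' -> MATCH (count: 1)
  Position 2: 'e' -> MATCH (count: 2)
Total occurrences of 'e': 2

2


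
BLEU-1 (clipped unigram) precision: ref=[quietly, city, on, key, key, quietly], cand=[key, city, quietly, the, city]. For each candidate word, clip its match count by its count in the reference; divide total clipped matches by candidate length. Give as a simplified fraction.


Reference word counts: {'city': 1, 'key': 2, 'on': 1, 'quietly': 2}
Checking each candidate word (with clipping):
  'key' -> in reference (ref count 2, used 1/2) -> match (matches: 1)
  'city' -> in reference (ref count 1, used 1/1) -> match (matches: 2)
  'quietly' -> in reference (ref count 2, used 1/2) -> match (matches: 3)
  'the' -> not in reference -> no match (matches: 3)
  'city' -> ref count 1 already used up (1/1) -> clipped, no match (matches: 3)
Clipped matches: 3, Candidate length: 5
Precision = 3/5

3/5


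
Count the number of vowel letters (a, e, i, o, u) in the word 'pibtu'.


Scanning each character of 'pibtu':
  Position 1: 'p' -> consonant (running count: 0)
  Position 2: 'i' -> vowel (running count: 1)
  Position 3: 'b' -> consonant (running count: 1)
  Position 4: 't' -> consonant (running count: 1)
  Position 5: 'u' -> vowel (running count: 2)
Total vowels: 2

2


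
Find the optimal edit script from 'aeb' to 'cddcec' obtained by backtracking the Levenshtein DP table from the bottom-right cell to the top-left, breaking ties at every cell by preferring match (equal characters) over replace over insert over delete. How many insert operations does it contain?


Edit distance = 5. Backtracking from cell (3, 6) with preference match > replace > insert > delete,
then listing the resulting alignment 'aeb' -> 'cddcec' left to right:
  Step 1: insert 'c' [insertion #1]
  Step 2: insert 'd' [insertion #2]
  Step 3: insert 'd' [insertion #3]
  Step 4: replace a->c
  Step 5: keep 'e'
  Step 6: replace b->c
Total insertions: 3

3


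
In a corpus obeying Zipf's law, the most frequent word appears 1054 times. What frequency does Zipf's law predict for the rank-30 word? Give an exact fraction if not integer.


Zipf's law: freq(rank) = f1 / rank
f1 = 1054, rank = 30
freq = 1054 / 30
GCD(1054, 30) = 2
Simplified: 527/15

527/15


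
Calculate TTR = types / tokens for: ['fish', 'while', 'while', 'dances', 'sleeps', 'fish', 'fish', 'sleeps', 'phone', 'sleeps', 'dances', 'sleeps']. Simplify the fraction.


Tokens: 12
Unique types: ('dances', 'fish', 'phone', 'sleeps', 'while') = 5
TTR = 5/12
Already in lowest terms.

5/12


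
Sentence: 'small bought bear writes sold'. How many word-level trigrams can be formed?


Word trigrams from [5] words:
  Trigram 1: (small bought bear)
  Trigram 2: (bought bear writes)
  Trigram 3: (bear writes sold)
Total word trigrams: 5 - 2 = 3

3


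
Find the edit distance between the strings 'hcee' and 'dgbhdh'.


Building DP table for s1='hcee' (len 4) and s2='dgbhdh' (len 6):
       d  g  b  h  d  h
    0  1  2  3  4  5  6
  h 1  1  2  3  3  4  5
  c 2  2  2  3  4  4  5
  e 3  3  3  3  4  5  5
  e 4  4  4  4  4  5  6
Edit distance = dp[4][6] = 6

6


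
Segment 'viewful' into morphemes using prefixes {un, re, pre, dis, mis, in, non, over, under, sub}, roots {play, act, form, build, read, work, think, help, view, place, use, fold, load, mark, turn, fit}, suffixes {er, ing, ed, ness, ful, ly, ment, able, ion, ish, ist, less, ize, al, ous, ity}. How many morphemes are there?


Segmenting 'viewful' against the inventory:
  'view' -> root (morpheme 1)
  'ful' -> suffix (morpheme 2)
Total morphemes: 2

2


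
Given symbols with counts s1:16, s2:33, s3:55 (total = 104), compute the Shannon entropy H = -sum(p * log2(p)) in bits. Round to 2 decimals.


Computing entropy H = -sum(p_i * log2(p_i)):
  s1: p = 16/104 = 0.1538, -p*log2(p) = 0.4155
  s2: p = 33/104 = 0.3173, -p*log2(p) = 0.5255
  s3: p = 55/104 = 0.5288, -p*log2(p) = 0.4861
H = sum of terms = 1.4271
Rounded to 2 decimals: 1.43

1.43


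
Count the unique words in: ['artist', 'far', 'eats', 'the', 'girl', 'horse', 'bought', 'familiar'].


Listing all tokens and tracking unique types:
  Token 1: 'artist' -> NEW (unique so far: 1)
  Token 2: 'far' -> NEW (unique so far: 2)
  Token 3: 'eats' -> NEW (unique so far: 3)
  Token 4: 'the' -> NEW (unique so far: 4)
  Token 5: 'girl' -> NEW (unique so far: 5)
  Token 6: 'horse' -> NEW (unique so far: 6)
  Token 7: 'bought' -> NEW (unique so far: 7)
  Token 8: 'familiar' -> NEW (unique so far: 8)
Unique types: ('artist', 'bought', 'eats', 'familiar', 'far', 'girl', 'horse', 'the')
Vocabulary size: 8

8


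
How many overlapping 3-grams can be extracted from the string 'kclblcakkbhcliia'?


String 'kclblcakkbhcliia' has length L = 16.
Number of overlapping n-grams = L - n + 1
Substituting: 16 - 3 + 1 = 14

14


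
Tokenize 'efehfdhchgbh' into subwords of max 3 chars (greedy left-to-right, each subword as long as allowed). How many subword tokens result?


'efehfdhchgbh' has 12 characters.
Chunking with max size 3:
  Chunk 1: 'efe' (positions 0-2)
  Chunk 2: 'hfd' (positions 3-5)
  Chunk 3: 'hch' (positions 6-8)
  Chunk 4: 'gbh' (positions 9-11)
Total chunks: ceil(12 / 3) = 4

4


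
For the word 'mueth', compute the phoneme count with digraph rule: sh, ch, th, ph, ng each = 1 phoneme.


Parsing 'mueth' greedily, digraphs first:
  'm' -> consonant phoneme (phonemes so far: 1)
  'u' -> vowel phoneme (phonemes so far: 2)
  'e' -> vowel phoneme (phonemes so far: 3)
  'th' -> digraph (1 consonant phoneme) (phonemes so far: 4)
Total phonemes: 4

4


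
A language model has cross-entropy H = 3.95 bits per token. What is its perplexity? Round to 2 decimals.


Perplexity formula: PP = 2^H
H = 3.95
PP = 2^3.95
Decompose: 2^3.95 = 2^3 * 2^0.95
2^3 = 8, 2^0.95 ~ 1.9318727
PP ~ 8 * 1.9318727 = 15.4549816
Rounded to 2 decimals: 15.45

15.45


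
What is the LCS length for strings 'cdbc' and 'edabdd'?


DP table for LCS of 'cdbc' and 'edabdd':
       e  d  a  b  d  d
    0  0  0  0  0  0  0
  c 0  0  0  0  0  0  0
  d 0  0  1  1  1  1  1
  b 0  0  1  1  2  2  2
  c 0  0  1  1  2  2  2
LCS: 'db'
LCS length = 2

2


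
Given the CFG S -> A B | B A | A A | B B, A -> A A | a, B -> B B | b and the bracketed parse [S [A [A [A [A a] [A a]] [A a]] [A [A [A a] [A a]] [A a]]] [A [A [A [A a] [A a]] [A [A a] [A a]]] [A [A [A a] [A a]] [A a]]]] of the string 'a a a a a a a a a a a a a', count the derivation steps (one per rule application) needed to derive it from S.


Every bracketed nonterminal node [X ...] in the tree is produced by exactly one rule application.
Reading the tree off as a leftmost derivation:
  Step 1: S  =>  A A   (applied S -> A A)
  Step 2: A A  =>  A A A   (applied A -> A A)
  Step 3: A A A  =>  A A A A   (applied A -> A A)
  Step 4: A A A A  =>  A A A A A   (applied A -> A A)
  Step 5: A A A A A  =>  a A A A A   (applied A -> a)
  Step 6: a A A A A  =>  a a A A A   (applied A -> a)
  Step 7: a a A A A  =>  a a a A A   (applied A -> a)
  Step 8: a a a A A  =>  a a a A A A   (applied A -> A A)
  Step 9: a a a A A A  =>  a a a A A A A   (applied A -> A A)
  Step 10: a a a A A A A  =>  a a a a A A A   (applied A -> a)
  Step 11: a a a a A A A  =>  a a a a a A A   (applied A -> a)
  Step 12: a a a a a A A  =>  a a a a a a A   (applied A -> a)
  Step 13: a a a a a a A  =>  a a a a a a A A   (applied A -> A A)
  Step 14: a a a a a a A A  =>  a a a a a a A A A   (applied A -> A A)
  Step 15: a a a a a a A A A  =>  a a a a a a A A A A   (applied A -> A A)
  Step 16: a a a a a a A A A A  =>  a a a a a a a A A A   (applied A -> a)
  Step 17: a a a a a a a A A A  =>  a a a a a a a a A A   (applied A -> a)
  Step 18: a a a a a a a a A A  =>  a a a a a a a a A A A   (applied A -> A A)
  Step 19: a a a a a a a a A A A  =>  a a a a a a a a a A A   (applied A -> a)
  Step 20: a a a a a a a a a A A  =>  a a a a a a a a a a A   (applied A -> a)
  Step 21: a a a a a a a a a a A  =>  a a a a a a a a a a A A   (applied A -> A A)
  Step 22: a a a a a a a a a a A A  =>  a a a a a a a a a a A A A   (applied A -> A A)
  Step 23: a a a a a a a a a a A A A  =>  a a a a a a a a a a a A A   (applied A -> a)
  Step 24: a a a a a a a a a a a A A  =>  a a a a a a a a a a a a A   (applied A -> a)
  Step 25: a a a a a a a a a a a a A  =>  a a a a a a a a a a a a a   (applied A -> a)
Final yield: a a a a a a a a a a a a a
Total rewrite steps: 25

25


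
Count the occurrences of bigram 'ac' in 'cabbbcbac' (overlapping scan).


Scanning 'cabbbcbac' for bigram 'ac':
  Position 0: 'ca' -> no
  Position 1: 'ab' -> no
  Position 2: 'bb' -> no
  Position 3: 'bb' -> no
  Position 4: 'bc' -> no
  Position 5: 'cb' -> no
  Position 6: 'ba' -> no
  Position 7: 'ac' -> MATCH
Total matches: 1

1


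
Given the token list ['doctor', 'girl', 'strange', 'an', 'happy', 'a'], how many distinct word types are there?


Listing all tokens and tracking unique types:
  Token 1: 'doctor' -> NEW (unique so far: 1)
  Token 2: 'girl' -> NEW (unique so far: 2)
  Token 3: 'strange' -> NEW (unique so far: 3)
  Token 4: 'an' -> NEW (unique so far: 4)
  Token 5: 'happy' -> NEW (unique so far: 5)
  Token 6: 'a' -> NEW (unique so far: 6)
Unique types: ('a', 'an', 'doctor', 'girl', 'happy', 'strange')
Vocabulary size: 6

6


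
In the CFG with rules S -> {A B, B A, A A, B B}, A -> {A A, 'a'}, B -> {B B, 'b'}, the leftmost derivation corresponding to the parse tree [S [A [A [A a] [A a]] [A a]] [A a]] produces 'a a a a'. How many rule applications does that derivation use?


Every bracketed nonterminal node [X ...] in the tree is produced by exactly one rule application.
Reading the tree off as a leftmost derivation:
  Step 1: S  =>  A A   (applied S -> A A)
  Step 2: A A  =>  A A A   (applied A -> A A)
  Step 3: A A A  =>  A A A A   (applied A -> A A)
  Step 4: A A A A  =>  a A A A   (applied A -> a)
  Step 5: a A A A  =>  a a A A   (applied A -> a)
  Step 6: a a A A  =>  a a a A   (applied A -> a)
  Step 7: a a a A  =>  a a a a   (applied A -> a)
Final yield: a a a a
Total rewrite steps: 7

7


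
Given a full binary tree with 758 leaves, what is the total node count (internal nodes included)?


Leaf nodes (terminals): 758
Internal nodes = n - 1 = 758 - 1 = 757
Total = leaves + internal = 758 + 757 = 1515

1515


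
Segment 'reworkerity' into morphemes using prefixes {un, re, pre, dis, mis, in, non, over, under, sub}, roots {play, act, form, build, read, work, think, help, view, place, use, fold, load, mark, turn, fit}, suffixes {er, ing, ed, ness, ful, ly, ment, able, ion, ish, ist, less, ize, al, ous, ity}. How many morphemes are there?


Segmenting 'reworkerity' against the inventory:
  're' -> prefix (morpheme 1)
  'work' -> root (morpheme 2)
  'er' -> suffix (morpheme 3)
  'ity' -> suffix (morpheme 4)
Total morphemes: 4

4


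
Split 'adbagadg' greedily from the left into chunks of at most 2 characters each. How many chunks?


'adbagadg' has 8 characters.
Chunking with max size 2:
  Chunk 1: 'ad' (positions 0-1)
  Chunk 2: 'ba' (positions 2-3)
  Chunk 3: 'ga' (positions 4-5)
  Chunk 4: 'dg' (positions 6-7)
Total chunks: ceil(8 / 2) = 4

4


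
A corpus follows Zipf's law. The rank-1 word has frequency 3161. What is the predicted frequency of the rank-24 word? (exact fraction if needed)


Zipf's law: freq(rank) = f1 / rank
f1 = 3161, rank = 24
freq = 3161 / 24
GCD(3161, 24) = 1
Simplified: 3161/24

3161/24


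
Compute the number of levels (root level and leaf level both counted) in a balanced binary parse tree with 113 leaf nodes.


In a balanced binary tree with n leaves the deepest leaf is ceil(log2(n)) edges below the root,
so counting node levels inclusive of root and leaves gives ceil(log2(n)) + 1 levels.
log2(113) = 6.8202
ceil(6.8202) = 7
levels = 7 + 1 = 8

8


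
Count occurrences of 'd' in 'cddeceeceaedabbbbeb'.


Scanning 'cddeceeceaedabbbbeb' for 'd':
  Position 1: 'd' -> MATCH (count: 1)
  Position 2: 'd' -> MATCH (count: 2)
  Position 11: 'd' -> MATCH (count: 3)
Total occurrences of 'd': 3

3


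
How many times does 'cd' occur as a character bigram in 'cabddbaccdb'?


Scanning 'cabddbaccdb' for bigram 'cd':
  Position 0: 'ca' -> no
  Position 1: 'ab' -> no
  Position 2: 'bd' -> no
  Position 3: 'dd' -> no
  Position 4: 'db' -> no
  Position 5: 'ba' -> no
  Position 6: 'ac' -> no
  Position 7: 'cc' -> no
  Position 8: 'cd' -> MATCH
  Position 9: 'db' -> no
Total matches: 1

1


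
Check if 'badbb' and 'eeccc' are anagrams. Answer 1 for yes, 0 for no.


Sort characters of 'badbb': 'abbbd'
Sort characters of 'eeccc': 'cccee'
Sorted forms differ -> they are NOT anagrams
Result: 0

0


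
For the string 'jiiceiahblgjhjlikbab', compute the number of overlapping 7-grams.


String 'jiiceiahblgjhjlikbab' has length L = 20.
Number of overlapping n-grams = L - n + 1
Substituting: 20 - 7 + 1 = 14

14


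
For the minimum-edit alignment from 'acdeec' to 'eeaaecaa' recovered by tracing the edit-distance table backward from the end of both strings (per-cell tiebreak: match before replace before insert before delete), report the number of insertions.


Edit distance = 6. Backtracking from cell (6, 8) with preference match > replace > insert > delete,
then listing the resulting alignment 'acdeec' -> 'eeaaecaa' left to right:
  Step 1: replace a->e
  Step 2: replace c->e
  Step 3: replace d->a
  Step 4: replace e->a
  Step 5: keep 'e'
  Step 6: keep 'c'
  Step 7: insert 'a' [insertion #1]
  Step 8: insert 'a' [insertion #2]
Total insertions: 2

2


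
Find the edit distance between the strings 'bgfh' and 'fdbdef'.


Building DP table for s1='bgfh' (len 4) and s2='fdbdef' (len 6):
       f  d  b  d  e  f
    0  1  2  3  4  5  6
  b 1  1  2  2  3  4  5
  g 2  2  2  3  3  4  5
  f 3  2  3  3  4  4  4
  h 4  3  3  4  4  5  5
Edit distance = dp[4][6] = 5

5


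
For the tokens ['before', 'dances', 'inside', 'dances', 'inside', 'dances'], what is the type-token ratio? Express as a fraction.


Tokens: 6
Unique types: ('before', 'dances', 'inside') = 3
TTR = 3/6
Simplify: divide both by 3 -> 1/2
TTR = 1/2

1/2


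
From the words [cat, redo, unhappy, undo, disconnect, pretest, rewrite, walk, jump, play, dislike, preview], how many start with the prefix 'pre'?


Checking each word for prefix 'pre':
  'cat' -> no (count: 0)
  'redo' -> no (count: 0)
  'unhappy' -> no (count: 0)
  'undo' -> no (count: 0)
  'disconnect' -> no (count: 0)
  'pretest' -> YES, starts with 'pre' (count: 1)
  'rewrite' -> no (count: 1)
  'walk' -> no (count: 1)
  'jump' -> no (count: 1)
  'play' -> no (count: 1)
  'dislike' -> no (count: 1)
  'preview' -> YES, starts with 'pre' (count: 2)
Total with prefix 'pre': 2

2


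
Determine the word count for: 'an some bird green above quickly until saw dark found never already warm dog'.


Counting words by splitting on spaces:
  Word 1: 'an'
  Word 2: 'some'
  Word 3: 'bird'
  Word 4: 'green'
  Word 5: 'above'
  Word 6: 'quickly'
  Word 7: 'until'
  Word 8: 'saw'
  Word 9: 'dark'
  Word 10: 'found'
  Word 11: 'never'
  Word 12: 'already'
  Word 13: 'warm'
  Word 14: 'dog'
Total words: 14

14


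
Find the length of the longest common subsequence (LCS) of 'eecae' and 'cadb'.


DP table for LCS of 'eecae' and 'cadb':
       c  a  d  b
    0  0  0  0  0
  e 0  0  0  0  0
  e 0  0  0  0  0
  c 0  1  1  1  1
  a 0  1  2  2  2
  e 0  1  2  2  2
LCS: 'ca'
LCS length = 2

2


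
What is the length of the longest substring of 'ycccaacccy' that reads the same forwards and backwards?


Scanning 'ycccaacccy' for palindromic substrings.
Substring at positions 0-9: 'ycccaacccy'.
Check: reverse('ycccaacccy') = 'ycccaacccy' -> palindrome confirmed.
No longer palindromic substring exists; longest length = 10

10


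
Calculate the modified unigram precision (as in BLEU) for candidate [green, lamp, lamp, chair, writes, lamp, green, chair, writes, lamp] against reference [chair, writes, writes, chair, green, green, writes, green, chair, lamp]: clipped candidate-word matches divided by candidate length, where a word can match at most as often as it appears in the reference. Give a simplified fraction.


Reference word counts: {'chair': 3, 'green': 3, 'lamp': 1, 'writes': 3}
Checking each candidate word (with clipping):
  'green' -> in reference (ref count 3, used 1/3) -> match (matches: 1)
  'lamp' -> in reference (ref count 1, used 1/1) -> match (matches: 2)
  'lamp' -> ref count 1 already used up (1/1) -> clipped, no match (matches: 2)
  'chair' -> in reference (ref count 3, used 1/3) -> match (matches: 3)
  'writes' -> in reference (ref count 3, used 1/3) -> match (matches: 4)
  'lamp' -> ref count 1 already used up (1/1) -> clipped, no match (matches: 4)
  'green' -> in reference (ref count 3, used 2/3) -> match (matches: 5)
  'chair' -> in reference (ref count 3, used 2/3) -> match (matches: 6)
  'writes' -> in reference (ref count 3, used 2/3) -> match (matches: 7)
  'lamp' -> ref count 1 already used up (1/1) -> clipped, no match (matches: 7)
Clipped matches: 7, Candidate length: 10
Precision = 7/10

7/10


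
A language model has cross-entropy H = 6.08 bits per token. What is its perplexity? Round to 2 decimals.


Perplexity formula: PP = 2^H
H = 6.08
PP = 2^6.08
Decompose: 2^6.08 = 2^6 * 2^0.08
2^6 = 64, 2^0.08 ~ 1.0570180
PP ~ 64 * 1.0570180 = 67.6491520
Rounded to 2 decimals: 67.65

67.65


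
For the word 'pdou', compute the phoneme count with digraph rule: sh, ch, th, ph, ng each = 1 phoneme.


Parsing 'pdou' greedily, digraphs first:
  'p' -> consonant phoneme (phonemes so far: 1)
  'd' -> consonant phoneme (phonemes so far: 2)
  'o' -> vowel phoneme (phonemes so far: 3)
  'u' -> vowel phoneme (phonemes so far: 4)
Total phonemes: 4

4


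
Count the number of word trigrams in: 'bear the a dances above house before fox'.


Word trigrams from [8] words:
  Trigram 1: (bear the a)
  Trigram 2: (the a dances)
  Trigram 3: (a dances above)
  Trigram 4: (dances above house)
  Trigram 5: (above house before)
  Trigram 6: (house before fox)
Total word trigrams: 8 - 2 = 6

6


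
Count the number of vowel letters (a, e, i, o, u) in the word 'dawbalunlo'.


Scanning each character of 'dawbalunlo':
  Position 1: 'd' -> consonant (running count: 0)
  Position 2: 'a' -> vowel (running count: 1)
  Position 3: 'w' -> consonant (running count: 1)
  Position 4: 'b' -> consonant (running count: 1)
  Position 5: 'a' -> vowel (running count: 2)
  Position 6: 'l' -> consonant (running count: 2)
  Position 7: 'u' -> vowel (running count: 3)
  Position 8: 'n' -> consonant (running count: 3)
  Position 9: 'l' -> consonant (running count: 3)
  Position 10: 'o' -> vowel (running count: 4)
Total vowels: 4

4


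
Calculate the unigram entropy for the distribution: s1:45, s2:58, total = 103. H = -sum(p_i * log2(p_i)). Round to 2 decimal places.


Computing entropy H = -sum(p_i * log2(p_i)):
  s1: p = 45/103 = 0.4369, -p*log2(p) = 0.5219
  s2: p = 58/103 = 0.5631, -p*log2(p) = 0.4665
H = sum of terms = 0.9884
Rounded to 2 decimals: 0.99

0.99


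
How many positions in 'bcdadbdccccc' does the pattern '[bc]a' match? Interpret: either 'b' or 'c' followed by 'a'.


Pattern: [bc]a means either 'b' or 'c' followed by 'a'.
Scanning 'bcdadbdccccc' position-by-position:
  Pos 0: window 'bc' -> no
  Pos 1: window 'cd' -> no
  Pos 2: window 'da' -> no
  Pos 3: window 'ad' -> no
  Pos 4: window 'db' -> no
  Pos 5: window 'bd' -> no
  Pos 6: window 'dc' -> no
  Pos 7: window 'cc' -> no
  Pos 8: window 'cc' -> no
  Pos 9: window 'cc' -> no
  Pos 10: window 'cc' -> no
  Pos 11: window 'c' -> no
Total matches: 0

0


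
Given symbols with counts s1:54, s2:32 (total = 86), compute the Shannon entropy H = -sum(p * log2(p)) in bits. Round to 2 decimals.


Computing entropy H = -sum(p_i * log2(p_i)):
  s1: p = 54/86 = 0.6279, -p*log2(p) = 0.4216
  s2: p = 32/86 = 0.3721, -p*log2(p) = 0.5307
H = sum of terms = 0.9523
Rounded to 2 decimals: 0.95

0.95


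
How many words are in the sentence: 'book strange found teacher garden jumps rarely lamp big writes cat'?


Counting words by splitting on spaces:
  Word 1: 'book'
  Word 2: 'strange'
  Word 3: 'found'
  Word 4: 'teacher'
  Word 5: 'garden'
  Word 6: 'jumps'
  Word 7: 'rarely'
  Word 8: 'lamp'
  Word 9: 'big'
  Word 10: 'writes'
  Word 11: 'cat'
Total words: 11

11


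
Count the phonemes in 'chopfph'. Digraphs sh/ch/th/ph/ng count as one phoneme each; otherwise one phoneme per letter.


Parsing 'chopfph' greedily, digraphs first:
  'ch' -> digraph (1 consonant phoneme) (phonemes so far: 1)
  'o' -> vowel phoneme (phonemes so far: 2)
  'p' -> consonant phoneme (phonemes so far: 3)
  'f' -> consonant phoneme (phonemes so far: 4)
  'ph' -> digraph (1 consonant phoneme) (phonemes so far: 5)
Total phonemes: 5

5


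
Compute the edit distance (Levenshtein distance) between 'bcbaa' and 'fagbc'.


Building DP table for s1='bcbaa' (len 5) and s2='fagbc' (len 5):
       f  a  g  b  c
    0  1  2  3  4  5
  b 1  1  2  3  3  4
  c 2  2  2  3  4  3
  b 3  3  3  3  3  4
  a 4  4  3  4  4  4
  a 5  5  4  4  5  5
Edit distance = dp[5][5] = 5

5


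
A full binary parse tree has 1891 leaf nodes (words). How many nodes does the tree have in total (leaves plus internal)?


Leaf nodes (terminals): 1891
Internal nodes = n - 1 = 1891 - 1 = 1890
Total = leaves + internal = 1891 + 1890 = 3781

3781


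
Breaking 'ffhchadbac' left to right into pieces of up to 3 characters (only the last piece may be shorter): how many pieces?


'ffhchadbac' has 10 characters.
Chunking with max size 3:
  Chunk 1: 'ffh' (positions 0-2)
  Chunk 2: 'cha' (positions 3-5)
  Chunk 3: 'dba' (positions 6-8)
  Chunk 4: 'c' (positions 9-9)
Total chunks: ceil(10 / 3) = 4

4


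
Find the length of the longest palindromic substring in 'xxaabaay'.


Scanning 'xxaabaay' for palindromic substrings.
Substring at positions 2-6: 'aabaa'.
Check: reverse('aabaa') = 'aabaa' -> palindrome confirmed.
Neighbouring characters ('x' / 'y') break symmetry, so it cannot extend further.
No longer palindromic substring exists; longest length = 5

5


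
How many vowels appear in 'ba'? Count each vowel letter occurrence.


Scanning each character of 'ba':
  Position 1: 'b' -> consonant (running count: 0)
  Position 2: 'a' -> vowel (running count: 1)
Total vowels: 1

1


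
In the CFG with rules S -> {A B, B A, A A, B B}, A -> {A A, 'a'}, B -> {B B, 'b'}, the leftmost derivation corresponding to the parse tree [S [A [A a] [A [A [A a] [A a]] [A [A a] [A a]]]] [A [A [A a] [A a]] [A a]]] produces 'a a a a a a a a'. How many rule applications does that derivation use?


Every bracketed nonterminal node [X ...] in the tree is produced by exactly one rule application.
Reading the tree off as a leftmost derivation:
  Step 1: S  =>  A A   (applied S -> A A)
  Step 2: A A  =>  A A A   (applied A -> A A)
  Step 3: A A A  =>  a A A   (applied A -> a)
  Step 4: a A A  =>  a A A A   (applied A -> A A)
  Step 5: a A A A  =>  a A A A A   (applied A -> A A)
  Step 6: a A A A A  =>  a a A A A   (applied A -> a)
  Step 7: a a A A A  =>  a a a A A   (applied A -> a)
  Step 8: a a a A A  =>  a a a A A A   (applied A -> A A)
  Step 9: a a a A A A  =>  a a a a A A   (applied A -> a)
  Step 10: a a a a A A  =>  a a a a a A   (applied A -> a)
  Step 11: a a a a a A  =>  a a a a a A A   (applied A -> A A)
  Step 12: a a a a a A A  =>  a a a a a A A A   (applied A -> A A)
  Step 13: a a a a a A A A  =>  a a a a a a A A   (applied A -> a)
  Step 14: a a a a a a A A  =>  a a a a a a a A   (applied A -> a)
  Step 15: a a a a a a a A  =>  a a a a a a a a   (applied A -> a)
Final yield: a a a a a a a a
Total rewrite steps: 15

15


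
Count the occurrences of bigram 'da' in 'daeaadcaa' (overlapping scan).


Scanning 'daeaadcaa' for bigram 'da':
  Position 0: 'da' -> MATCH
  Position 1: 'ae' -> no
  Position 2: 'ea' -> no
  Position 3: 'aa' -> no
  Position 4: 'ad' -> no
  Position 5: 'dc' -> no
  Position 6: 'ca' -> no
  Position 7: 'aa' -> no
Total matches: 1

1


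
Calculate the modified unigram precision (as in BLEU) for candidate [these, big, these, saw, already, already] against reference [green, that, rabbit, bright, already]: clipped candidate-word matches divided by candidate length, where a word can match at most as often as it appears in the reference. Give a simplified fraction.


Reference word counts: {'already': 1, 'bright': 1, 'green': 1, 'rabbit': 1, 'that': 1}
Checking each candidate word (with clipping):
  'these' -> not in reference -> no match (matches: 0)
  'big' -> not in reference -> no match (matches: 0)
  'these' -> not in reference -> no match (matches: 0)
  'saw' -> not in reference -> no match (matches: 0)
  'already' -> in reference (ref count 1, used 1/1) -> match (matches: 1)
  'already' -> ref count 1 already used up (1/1) -> clipped, no match (matches: 1)
Clipped matches: 1, Candidate length: 6
Precision = 1/6

1/6


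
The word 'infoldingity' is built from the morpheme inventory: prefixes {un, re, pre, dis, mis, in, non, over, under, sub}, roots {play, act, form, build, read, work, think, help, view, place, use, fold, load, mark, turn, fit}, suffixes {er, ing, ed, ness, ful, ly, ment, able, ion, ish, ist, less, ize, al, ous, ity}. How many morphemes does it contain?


Segmenting 'infoldingity' against the inventory:
  'in' -> prefix (morpheme 1)
  'fold' -> root (morpheme 2)
  'ing' -> suffix (morpheme 3)
  'ity' -> suffix (morpheme 4)
Total morphemes: 4

4


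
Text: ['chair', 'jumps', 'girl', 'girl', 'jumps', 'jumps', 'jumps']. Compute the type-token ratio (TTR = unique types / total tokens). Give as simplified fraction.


Tokens: 7
Unique types: ('chair', 'girl', 'jumps') = 3
TTR = 3/7
Already in lowest terms.

3/7


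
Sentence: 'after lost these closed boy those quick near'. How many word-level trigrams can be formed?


Word trigrams from [8] words:
  Trigram 1: (after lost these)
  Trigram 2: (lost these closed)
  Trigram 3: (these closed boy)
  Trigram 4: (closed boy those)
  Trigram 5: (boy those quick)
  Trigram 6: (those quick near)
Total word trigrams: 8 - 2 = 6

6


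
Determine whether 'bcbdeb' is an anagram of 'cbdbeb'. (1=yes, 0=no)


Sort characters of 'bcbdeb': 'bbbcde'
Sort characters of 'cbdbeb': 'bbbcde'
Sorted forms match -> they ARE anagrams
Result: 1

1


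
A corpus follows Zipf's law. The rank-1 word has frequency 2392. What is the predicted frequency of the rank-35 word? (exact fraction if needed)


Zipf's law: freq(rank) = f1 / rank
f1 = 2392, rank = 35
freq = 2392 / 35
GCD(2392, 35) = 1
Simplified: 2392/35

2392/35


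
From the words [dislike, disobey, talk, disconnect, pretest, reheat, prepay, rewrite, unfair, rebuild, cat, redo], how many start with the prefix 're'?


Checking each word for prefix 're':
  'dislike' -> no (count: 0)
  'disobey' -> no (count: 0)
  'talk' -> no (count: 0)
  'disconnect' -> no (count: 0)
  'pretest' -> no (count: 0)
  'reheat' -> YES, starts with 're' (count: 1)
  'prepay' -> no (count: 1)
  'rewrite' -> YES, starts with 're' (count: 2)
  'unfair' -> no (count: 2)
  'rebuild' -> YES, starts with 're' (count: 3)
  'cat' -> no (count: 3)
  'redo' -> YES, starts with 're' (count: 4)
Total with prefix 're': 4

4


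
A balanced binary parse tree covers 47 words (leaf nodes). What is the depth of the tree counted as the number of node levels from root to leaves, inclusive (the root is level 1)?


In a balanced binary tree with n leaves the deepest leaf is ceil(log2(n)) edges below the root,
so counting node levels inclusive of root and leaves gives ceil(log2(n)) + 1 levels.
log2(47) = 5.5546
ceil(5.5546) = 6
levels = 6 + 1 = 7

7


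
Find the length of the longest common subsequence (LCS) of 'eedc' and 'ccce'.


DP table for LCS of 'eedc' and 'ccce':
       c  c  c  e
    0  0  0  0  0
  e 0  0  0  0  1
  e 0  0  0  0  1
  d 0  0  0  0  1
  c 0  1  1  1  1
LCS: 'e'
LCS length = 1

1


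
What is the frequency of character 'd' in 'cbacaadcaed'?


Scanning 'cbacaadcaed' for 'd':
  Position 6: 'd' -> MATCH (count: 1)
  Position 10: 'd' -> MATCH (count: 2)
Total occurrences of 'd': 2

2


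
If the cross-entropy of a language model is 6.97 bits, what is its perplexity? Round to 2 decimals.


Perplexity formula: PP = 2^H
H = 6.97
PP = 2^6.97
Decompose: 2^6.97 = 2^6 * 2^0.97
2^6 = 64, 2^0.97 ~ 1.9588406
PP ~ 64 * 1.9588406 = 125.3657984
Rounded to 2 decimals: 125.37

125.37


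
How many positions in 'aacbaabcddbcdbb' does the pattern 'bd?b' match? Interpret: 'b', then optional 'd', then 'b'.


Pattern: bd?b means 'b', then optional 'd', then 'b'.
Scanning 'aacbaabcddbcdbb' position-by-position:
  Pos 0: window 'aac' -> no
  Pos 1: window 'acb' -> no
  Pos 2: window 'cba' -> no
  Pos 3: window 'baa' -> no
  Pos 4: window 'aab' -> no
  Pos 5: window 'abc' -> no
  Pos 6: window 'bcd' -> no
  Pos 7: window 'cdd' -> no
  Pos 8: window 'ddb' -> no
  Pos 9: window 'dbc' -> no
  Pos 10: window 'bcd' -> no
  Pos 11: window 'cdb' -> no
  Pos 12: window 'dbb' -> no
  Pos 13: window 'bb' -> MATCH
  Pos 14: window 'b' -> no
Total matches: 1

1


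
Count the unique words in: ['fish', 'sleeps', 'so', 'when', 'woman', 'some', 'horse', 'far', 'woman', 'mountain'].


Listing all tokens and tracking unique types:
  Token 1: 'fish' -> NEW (unique so far: 1)
  Token 2: 'sleeps' -> NEW (unique so far: 2)
  Token 3: 'so' -> NEW (unique so far: 3)
  Token 4: 'when' -> NEW (unique so far: 4)
  Token 5: 'woman' -> NEW (unique so far: 5)
  Token 6: 'some' -> NEW (unique so far: 6)
  Token 7: 'horse' -> NEW (unique so far: 7)
  Token 8: 'far' -> NEW (unique so far: 8)
  Token 9: 'woman' -> duplicate (unique so far: 8)
  Token 10: 'mountain' -> NEW (unique so far: 9)
Unique types: ('far', 'fish', 'horse', 'mountain', 'sleeps', 'so', 'some', 'when', 'woman')
Vocabulary size: 9

9


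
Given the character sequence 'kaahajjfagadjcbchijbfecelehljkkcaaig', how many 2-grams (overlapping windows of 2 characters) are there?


String 'kaahajjfagadjcbchijbfecelehljkkcaaig' has length L = 36.
Number of overlapping n-grams = L - n + 1
Substituting: 36 - 2 + 1 = 35

35


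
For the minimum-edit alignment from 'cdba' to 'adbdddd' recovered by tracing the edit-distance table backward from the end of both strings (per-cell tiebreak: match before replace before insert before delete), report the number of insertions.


Edit distance = 5. Backtracking from cell (4, 7) with preference match > replace > insert > delete,
then listing the resulting alignment 'cdba' -> 'adbdddd' left to right:
  Step 1: replace c->a
  Step 2: keep 'd'
  Step 3: keep 'b'
  Step 4: insert 'd' [insertion #1]
  Step 5: insert 'd' [insertion #2]
  Step 6: insert 'd' [insertion #3]
  Step 7: replace a->d
Total insertions: 3

3


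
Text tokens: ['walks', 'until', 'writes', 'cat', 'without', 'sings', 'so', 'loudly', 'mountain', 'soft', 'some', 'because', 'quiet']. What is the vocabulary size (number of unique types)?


Listing all tokens and tracking unique types:
  Token 1: 'walks' -> NEW (unique so far: 1)
  Token 2: 'until' -> NEW (unique so far: 2)
  Token 3: 'writes' -> NEW (unique so far: 3)
  Token 4: 'cat' -> NEW (unique so far: 4)
  Token 5: 'without' -> NEW (unique so far: 5)
  Token 6: 'sings' -> NEW (unique so far: 6)
  Token 7: 'so' -> NEW (unique so far: 7)
  Token 8: 'loudly' -> NEW (unique so far: 8)
  Token 9: 'mountain' -> NEW (unique so far: 9)
  Token 10: 'soft' -> NEW (unique so far: 10)
  Token 11: 'some' -> NEW (unique so far: 11)
  Token 12: 'because' -> NEW (unique so far: 12)
  Token 13: 'quiet' -> NEW (unique so far: 13)
Unique types: ('because', 'cat', 'loudly', 'mountain', 'quiet', 'sings', 'so', 'soft', 'some', 'until', 'walks', 'without', 'writes')
Vocabulary size: 13

13


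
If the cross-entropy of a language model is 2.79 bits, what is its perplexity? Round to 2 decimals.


Perplexity formula: PP = 2^H
H = 2.79
PP = 2^2.79
Decompose: 2^2.79 = 2^2 * 2^0.79
2^2 = 4, 2^0.79 ~ 1.7290745
PP ~ 4 * 1.7290745 = 6.9162980
Rounded to 2 decimals: 6.92

6.92


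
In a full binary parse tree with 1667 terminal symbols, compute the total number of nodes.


Leaf nodes (terminals): 1667
Internal nodes = n - 1 = 1667 - 1 = 1666
Total = leaves + internal = 1667 + 1666 = 3333

3333


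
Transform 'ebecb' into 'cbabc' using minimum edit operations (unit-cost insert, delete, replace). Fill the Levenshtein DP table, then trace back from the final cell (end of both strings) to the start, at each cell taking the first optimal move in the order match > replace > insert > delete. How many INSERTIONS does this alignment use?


Edit distance = 4. Backtracking from cell (5, 5) with preference match > replace > insert > delete,
then listing the resulting alignment 'ebecb' -> 'cbabc' left to right:
  Step 1: replace e->c
  Step 2: keep 'b'
  Step 3: replace e->a
  Step 4: replace c->b
  Step 5: replace b->c
Total insertions: 0

0


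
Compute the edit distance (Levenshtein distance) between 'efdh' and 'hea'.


Building DP table for s1='efdh' (len 4) and s2='hea' (len 3):
       h  e  a
    0  1  2  3
  e 1  1  1  2
  f 2  2  2  2
  d 3  3  3  3
  h 4  3  4  4
Edit distance = dp[4][3] = 4

4


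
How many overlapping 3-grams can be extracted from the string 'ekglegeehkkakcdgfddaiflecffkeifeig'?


String 'ekglegeehkkakcdgfddaiflecffkeifeig' has length L = 34.
Number of overlapping n-grams = L - n + 1
Substituting: 34 - 3 + 1 = 32

32


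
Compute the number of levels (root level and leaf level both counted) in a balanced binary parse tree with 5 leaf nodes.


In a balanced binary tree with n leaves the deepest leaf is ceil(log2(n)) edges below the root,
so counting node levels inclusive of root and leaves gives ceil(log2(n)) + 1 levels.
log2(5) = 2.3219
ceil(2.3219) = 3
levels = 3 + 1 = 4

4


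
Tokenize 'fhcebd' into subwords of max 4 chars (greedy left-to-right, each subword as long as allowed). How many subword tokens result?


'fhcebd' has 6 characters.
Chunking with max size 4:
  Chunk 1: 'fhce' (positions 0-3)
  Chunk 2: 'bd' (positions 4-5)
Total chunks: ceil(6 / 4) = 2

2


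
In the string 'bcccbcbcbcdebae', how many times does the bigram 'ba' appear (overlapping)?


Scanning 'bcccbcbcbcdebae' for bigram 'ba':
  Position 0: 'bc' -> no
  Position 1: 'cc' -> no
  Position 2: 'cc' -> no
  Position 3: 'cb' -> no
  Position 4: 'bc' -> no
  Position 5: 'cb' -> no
  Position 6: 'bc' -> no
  Position 7: 'cb' -> no
  Position 8: 'bc' -> no
  Position 9: 'cd' -> no
  Position 10: 'de' -> no
  Position 11: 'eb' -> no
  Position 12: 'ba' -> MATCH
  Position 13: 'ae' -> no
Total matches: 1

1


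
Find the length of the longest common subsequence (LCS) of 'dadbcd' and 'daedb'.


DP table for LCS of 'dadbcd' and 'daedb':
       d  a  e  d  b
    0  0  0  0  0  0
  d 0  1  1  1  1  1
  a 0  1  2  2  2  2
  d 0  1  2  2  3  3
  b 0  1  2  2  3  4
  c 0  1  2  2  3  4
  d 0  1  2  2  3  4
LCS: 'dadb'
LCS length = 4

4


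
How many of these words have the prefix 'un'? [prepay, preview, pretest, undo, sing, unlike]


Checking each word for prefix 'un':
  'prepay' -> no (count: 0)
  'preview' -> no (count: 0)
  'pretest' -> no (count: 0)
  'undo' -> YES, starts with 'un' (count: 1)
  'sing' -> no (count: 1)
  'unlike' -> YES, starts with 'un' (count: 2)
Total with prefix 'un': 2

2


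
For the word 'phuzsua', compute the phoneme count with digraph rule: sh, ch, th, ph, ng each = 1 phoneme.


Parsing 'phuzsua' greedily, digraphs first:
  'ph' -> digraph (1 consonant phoneme) (phonemes so far: 1)
  'u' -> vowel phoneme (phonemes so far: 2)
  'z' -> consonant phoneme (phonemes so far: 3)
  's' -> consonant phoneme (phonemes so far: 4)
  'u' -> vowel phoneme (phonemes so far: 5)
  'a' -> vowel phoneme (phonemes so far: 6)
Total phonemes: 6

6


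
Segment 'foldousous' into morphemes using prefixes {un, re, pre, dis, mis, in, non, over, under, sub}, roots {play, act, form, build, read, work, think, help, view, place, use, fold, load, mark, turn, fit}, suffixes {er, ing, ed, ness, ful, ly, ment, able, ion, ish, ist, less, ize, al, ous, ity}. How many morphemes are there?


Segmenting 'foldousous' against the inventory:
  'fold' -> root (morpheme 1)
  'ous' -> suffix (morpheme 2)
  'ous' -> suffix (morpheme 3)
Total morphemes: 3

3


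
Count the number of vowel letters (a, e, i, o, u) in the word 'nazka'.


Scanning each character of 'nazka':
  Position 1: 'n' -> consonant (running count: 0)
  Position 2: 'a' -> vowel (running count: 1)
  Position 3: 'z' -> consonant (running count: 1)
  Position 4: 'k' -> consonant (running count: 1)
  Position 5: 'a' -> vowel (running count: 2)
Total vowels: 2

2
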